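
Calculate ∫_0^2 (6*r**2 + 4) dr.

24

By the power rule, an antiderivative is F(r) = 2*r**3 + 4*r.
Then F(2) - F(0) = (24) - (0) = 24.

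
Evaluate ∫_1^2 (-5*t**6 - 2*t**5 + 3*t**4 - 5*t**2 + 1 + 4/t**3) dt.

By the power rule, an antiderivative is F(t) = -5*t**7/7 - t**6/3 + 3*t**5/5 - 5*t**3/3 + t - 2/t**2.
Then F(2) - F(1) = (-22133/210) - (-109/35) = -21479/210.

-21479/210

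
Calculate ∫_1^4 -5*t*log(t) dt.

75/4 - 80*log(2)

Integrate by parts once (u = ln t, dv = -5*t dt).
An antiderivative is F(t) = -5*t**2*(2*log(t) - 1)/4.
Then F(4) - F(1) = (20 - 80*log(2)) - (5/4) = 75/4 - 80*log(2).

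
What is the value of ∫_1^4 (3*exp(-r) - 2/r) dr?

An antiderivative is F(r) = -2*log(r) - 3*exp(-r).
Then F(4) - F(1) = (-4*log(2) - 3*exp(-4)) - (-3*exp(-1)) = -4*log(2) - 3*exp(-4) + 3*exp(-1).

-4*log(2) - 3*exp(-4) + 3*exp(-1)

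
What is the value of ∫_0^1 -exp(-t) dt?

An antiderivative is F(t) = exp(-t).
Then F(1) - F(0) = (exp(-1)) - (1) = -1 + exp(-1).

-1 + exp(-1)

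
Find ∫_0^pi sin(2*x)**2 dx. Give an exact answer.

Use the identity sin^2(2*x) = (1 - cos(4*x))/2.
An antiderivative is F(x) = x/2 - sin(4*x)/8.
Then F(pi) - F(0) = (pi/2) - (0) = pi/2.

pi/2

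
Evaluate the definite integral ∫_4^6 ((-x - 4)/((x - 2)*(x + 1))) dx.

log(7/20)

Factor the denominator: x**2 - x - 2 = (x + 1)(x - 2).
Partial fractions: (-x - 4)/((x - 2)*(x + 1)) = 1/(x + 1) - 2/(x - 2).
An antiderivative is F(x) = -2*log(x - 2) + log(x + 1).
Then F(6) - F(4) = (log(7/16)) - (log(5/4)) = log(7/20).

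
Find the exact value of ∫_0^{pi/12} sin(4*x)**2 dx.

-sqrt(3)/32 + pi/24

Use the identity sin^2(4*x) = (1 - cos(8*x))/2.
An antiderivative is F(x) = x/2 - sin(8*x)/16.
Then F(pi/12) - F(0) = (-sqrt(3)/32 + pi/24) - (0) = -sqrt(3)/32 + pi/24.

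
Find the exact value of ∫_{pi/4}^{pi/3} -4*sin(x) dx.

An antiderivative is F(x) = 4*cos(x).
Then F(pi/3) - F(pi/4) = (2) - (2*sqrt(2)) = 2 - 2*sqrt(2).

2 - 2*sqrt(2)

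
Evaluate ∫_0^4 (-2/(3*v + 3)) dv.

An antiderivative is F(v) = -2*log(3*v + 3)/3.
Then F(4) - F(0) = (-2*log(15)/3) - (-2*log(3)/3) = -2*log(5)/3.

-2*log(5)/3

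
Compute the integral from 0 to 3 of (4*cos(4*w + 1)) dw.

-sin(1) + sin(13)

Let u = 4*w + 1, so du = 4 dw. When w = 0, u = 1; when w = 3, u = 13.
The integral becomes ∫ cos(u) du from 1 to 13, with antiderivative sin(u).
Back in w: F(w) = sin(4*w + 1).
Then F(3) - F(0) = (sin(13)) - (sin(1)) = -sin(1) + sin(13).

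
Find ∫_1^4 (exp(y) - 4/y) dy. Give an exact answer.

An antiderivative is F(y) = exp(y) - 4*log(y).
Then F(4) - F(1) = (-8*log(2) + exp(4)) - (exp(1)) = -8*log(2) - exp(1) + exp(4).

-8*log(2) - exp(1) + exp(4)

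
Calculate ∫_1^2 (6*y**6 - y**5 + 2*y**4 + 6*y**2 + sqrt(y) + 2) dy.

4*sqrt(2)/3 + 26479/210

By the power rule, an antiderivative is F(y) = 6*y**7/7 - y**6/6 + 2*y**5/5 + 2*y**(3/2)/3 + 2*y**3 + 2*y.
Then F(2) - F(1) = (4*sqrt(2)/3 + 13844/105) - (403/70) = 4*sqrt(2)/3 + 26479/210.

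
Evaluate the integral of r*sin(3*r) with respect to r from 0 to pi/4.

sqrt(2)*(4 + 3*pi)/72

Integrate by parts once (u = r, dv = sin(3*r) dr).
An antiderivative is F(r) = -r*cos(3*r)/3 + sin(3*r)/9.
Then F(pi/4) - F(0) = (sqrt(2)*(4 + 3*pi)/72) - (0) = sqrt(2)*(4 + 3*pi)/72.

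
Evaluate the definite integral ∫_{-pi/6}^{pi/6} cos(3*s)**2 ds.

Use the identity cos^2(3*s) = (1 + cos(6*s))/2.
An antiderivative is F(s) = s/2 + sin(6*s)/12.
Then F(pi/6) - F(-pi/6) = (pi/12) - (-pi/12) = pi/6.

pi/6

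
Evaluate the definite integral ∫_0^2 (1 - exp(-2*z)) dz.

An antiderivative is F(z) = z + exp(-2*z)/2.
Then F(2) - F(0) = (exp(-4)/2 + 2) - (1/2) = exp(-4)/2 + 3/2.

exp(-4)/2 + 3/2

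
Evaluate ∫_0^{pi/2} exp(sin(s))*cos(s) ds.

Let u = sin(s), so du = cos(s) ds. When s = 0, u = 0; when s = pi/2, u = 1.
The integral becomes ∫ exp(u) du from 0 to 1, with antiderivative exp(u).
Back in s: F(s) = exp(sin(s)).
Then F(pi/2) - F(0) = (E) - (1) = -1 + E.

-1 + E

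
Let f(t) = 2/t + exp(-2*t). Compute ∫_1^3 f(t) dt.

An antiderivative is F(t) = 2*log(t) - exp(-2*t)/2.
Then F(3) - F(1) = (-exp(-6)/2 + 2*log(3)) - (-exp(-2)/2) = (-1 + exp(4) + 4*exp(6)*log(3))*exp(-6)/2.

(-1 + exp(4) + 4*exp(6)*log(3))*exp(-6)/2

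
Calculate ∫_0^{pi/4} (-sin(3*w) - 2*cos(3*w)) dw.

An antiderivative is F(w) = -2*sin(3*w)/3 + cos(3*w)/3.
Then F(pi/4) - F(0) = (-sqrt(2)/2) - (1/3) = -sqrt(2)/2 - 1/3.

-sqrt(2)/2 - 1/3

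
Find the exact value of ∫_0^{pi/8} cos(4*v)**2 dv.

Use the identity cos^2(4*v) = (1 + cos(8*v))/2.
An antiderivative is F(v) = v/2 + sin(8*v)/16.
Then F(pi/8) - F(0) = (pi/16) - (0) = pi/16.

pi/16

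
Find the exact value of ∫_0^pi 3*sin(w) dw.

6

An antiderivative is F(w) = -3*cos(w).
Then F(pi) - F(0) = (3) - (-3) = 6.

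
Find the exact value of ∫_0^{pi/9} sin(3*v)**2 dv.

-sqrt(3)/24 + pi/18

Use the identity sin^2(3*v) = (1 - cos(6*v))/2.
An antiderivative is F(v) = v/2 - sin(6*v)/12.
Then F(pi/9) - F(0) = (-sqrt(3)/24 + pi/18) - (0) = -sqrt(3)/24 + pi/18.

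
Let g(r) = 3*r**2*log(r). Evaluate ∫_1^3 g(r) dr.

-26/3 + 27*log(3)

Integrate by parts once (u = ln r, dv = 3*r**2 dr).
An antiderivative is F(r) = r**3*(3*log(r) - 1)/3.
Then F(3) - F(1) = (-9 + 27*log(3)) - (-1/3) = -26/3 + 27*log(3).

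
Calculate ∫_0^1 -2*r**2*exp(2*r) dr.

1/2 - exp(2)/2

Integrate by parts twice (u = r^2, dv = -2*exp(2*r) dr).
An antiderivative is F(r) = (-2*r**2 + 2*r - 1)*exp(2*r)/2.
Then F(1) - F(0) = (-exp(2)/2) - (-1/2) = 1/2 - exp(2)/2.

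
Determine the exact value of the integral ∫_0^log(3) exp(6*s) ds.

364/3

Let u = exp(s), so du = exp(s) ds. When s = 0, u = 1; when s = log(3), u = 3.
The integral becomes ∫ u**5 du from 1 to 3, with antiderivative u**6/6.
Back in s: F(s) = exp(6*s)/6.
Then F(log(3)) - F(0) = (243/2) - (1/6) = 364/3.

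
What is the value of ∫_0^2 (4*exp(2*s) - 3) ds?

An antiderivative is F(s) = 2*exp(2*s) - 3*s.
Then F(2) - F(0) = (-6 + 2*exp(4)) - (2) = -8 + 2*exp(4).

-8 + 2*exp(4)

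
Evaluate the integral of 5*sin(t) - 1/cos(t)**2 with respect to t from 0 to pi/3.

An antiderivative is F(t) = -5*cos(t) - tan(t).
Then F(pi/3) - F(0) = (-5/2 - sqrt(3)) - (-5) = 5/2 - sqrt(3).

5/2 - sqrt(3)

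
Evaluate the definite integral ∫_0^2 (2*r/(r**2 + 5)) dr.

log(9/5)

Let u = r**2 + 5, so du = 2*r dr. When r = 0, u = 5; when r = 2, u = 9.
The integral becomes ∫ 1/u du from 5 to 9, with antiderivative log(u).
Back in r: F(r) = log(r**2 + 5).
Then F(2) - F(0) = (log(9)) - (log(5)) = log(9/5).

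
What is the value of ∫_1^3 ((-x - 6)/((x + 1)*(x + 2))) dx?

Factor the denominator: x**2 + 3*x + 2 = (x + 2)(x + 1).
Partial fractions: (-x - 6)/((x + 1)*(x + 2)) = 4/(x + 2) - 5/(x + 1).
An antiderivative is F(x) = -5*log(x + 1) + 4*log(x + 2).
Then F(3) - F(1) = (-10*log(2) + 4*log(5)) - (log(81/32)) = -4*log(3) - 5*log(2) + 4*log(5).

-4*log(3) - 5*log(2) + 4*log(5)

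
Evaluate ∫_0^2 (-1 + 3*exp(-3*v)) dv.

An antiderivative is F(v) = -v - exp(-3*v).
Then F(2) - F(0) = (-2 - exp(-6)) - (-1) = -1 - exp(-6).

-1 - exp(-6)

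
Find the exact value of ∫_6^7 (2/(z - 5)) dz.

log(4)

An antiderivative is F(z) = 2*log(z - 5).
Then F(7) - F(6) = (log(4)) - (0) = log(4).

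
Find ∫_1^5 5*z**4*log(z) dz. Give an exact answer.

-3124/5 + 3125*log(5)

Integrate by parts once (u = ln z, dv = 5*z**4 dz).
An antiderivative is F(z) = z**5*(5*log(z) - 1)/5.
Then F(5) - F(1) = (-625 + 3125*log(5)) - (-1/5) = -3124/5 + 3125*log(5).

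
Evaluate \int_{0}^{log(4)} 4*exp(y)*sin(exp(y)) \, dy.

Let u = exp(y), so du = exp(y) dy. When y = 0, u = 1; when y = log(4), u = 4.
The integral becomes 4·∫ sin(u) du from 1 to 4, with antiderivative -4*cos(u).
Back in y: F(y) = -4*cos(exp(y)).
Then F(log(4)) - F(0) = (-4*cos(4)) - (-4*cos(1)) = 4*cos(1) - 4*cos(4).

4*cos(1) - 4*cos(4)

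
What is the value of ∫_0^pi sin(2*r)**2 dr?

pi/2

Use the identity sin^2(2*r) = (1 - cos(4*r))/2.
An antiderivative is F(r) = r/2 - sin(4*r)/8.
Then F(pi) - F(0) = (pi/2) - (0) = pi/2.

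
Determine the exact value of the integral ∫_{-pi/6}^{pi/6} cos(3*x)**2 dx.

Use the identity cos^2(3*x) = (1 + cos(6*x))/2.
An antiderivative is F(x) = x/2 + sin(6*x)/12.
Then F(pi/6) - F(-pi/6) = (pi/12) - (-pi/12) = pi/6.

pi/6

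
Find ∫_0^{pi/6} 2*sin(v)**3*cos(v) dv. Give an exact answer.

Let u = sin(v), so du = cos(v) dv. When v = 0, u = 0; when v = pi/6, u = 1/2.
The integral becomes 2·∫ u**3 du from 0 to 1/2, with antiderivative u**4/2.
Back in v: F(v) = sin(v)**4/2.
Then F(pi/6) - F(0) = (1/32) - (0) = 1/32.

1/32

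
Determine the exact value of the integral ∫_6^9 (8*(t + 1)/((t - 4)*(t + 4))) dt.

-8*log(2) + 2*log(5) + 3*log(13)

Factor the denominator: t**2 - 16 = (t + 4)(t - 4).
Partial fractions: 8*(t + 1)/((t - 4)*(t + 4)) = 3/(t + 4) + 5/(t - 4).
An antiderivative is F(t) = 5*log(t - 4) + 3*log(t + 4).
Then F(9) - F(6) = (3*log(13) + 5*log(5)) - (3*log(5) + 8*log(2)) = -8*log(2) + 2*log(5) + 3*log(13).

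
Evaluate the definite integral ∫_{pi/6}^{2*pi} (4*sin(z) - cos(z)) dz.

-7/2 + 2*sqrt(3)

An antiderivative is F(z) = -sin(z) - 4*cos(z).
Then F(2*pi) - F(pi/6) = (-4) - (-2*sqrt(3) - 1/2) = -7/2 + 2*sqrt(3).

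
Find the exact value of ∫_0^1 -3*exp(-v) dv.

-3 + 3*exp(-1)

An antiderivative is F(v) = 3*exp(-v).
Then F(1) - F(0) = (3*exp(-1)) - (3) = -3 + 3*exp(-1).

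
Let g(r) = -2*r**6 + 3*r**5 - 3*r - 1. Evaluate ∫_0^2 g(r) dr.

By the power rule, an antiderivative is F(r) = -2*r**7/7 + r**6/2 - 3*r**2/2 - r.
Then F(2) - F(0) = (-88/7) - (0) = -88/7.

-88/7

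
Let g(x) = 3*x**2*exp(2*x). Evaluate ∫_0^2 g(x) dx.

Integrate by parts twice (u = x^2, dv = 3*exp(2*x) dx).
An antiderivative is F(x) = (6*x**2 - 6*x + 3)*exp(2*x)/4.
Then F(2) - F(0) = (15*exp(4)/4) - (3/4) = -3/4 + 15*exp(4)/4.

-3/4 + 15*exp(4)/4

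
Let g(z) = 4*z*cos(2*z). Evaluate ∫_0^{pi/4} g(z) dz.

-1 + pi/2

Integrate by parts once (u = z, dv = 4*cos(2*z) dz).
An antiderivative is F(z) = 2*z*sin(2*z) + cos(2*z).
Then F(pi/4) - F(0) = (pi/2) - (1) = -1 + pi/2.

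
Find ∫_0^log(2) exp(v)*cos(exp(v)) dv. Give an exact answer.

-sin(1) + sin(2)

Let u = exp(v), so du = exp(v) dv. When v = 0, u = 1; when v = log(2), u = 2.
The integral becomes ∫ cos(u) du from 1 to 2, with antiderivative sin(u).
Back in v: F(v) = sin(exp(v)).
Then F(log(2)) - F(0) = (sin(2)) - (sin(1)) = -sin(1) + sin(2).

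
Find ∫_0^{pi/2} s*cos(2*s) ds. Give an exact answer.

Integrate by parts once (u = s, dv = cos(2*s) ds).
An antiderivative is F(s) = s*sin(2*s)/2 + cos(2*s)/4.
Then F(pi/2) - F(0) = (-1/4) - (1/4) = -1/2.

-1/2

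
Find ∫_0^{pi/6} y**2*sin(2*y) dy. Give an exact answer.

-1/8 - pi**2/144 + sqrt(3)*pi/24

Integrate by parts twice (u = y^2, dv = sin(2*y) dy).
An antiderivative is F(y) = -y**2*cos(2*y)/2 + y*sin(2*y)/2 + cos(2*y)/4.
Then F(pi/6) - F(0) = (-pi**2/144 + 1/8 + sqrt(3)*pi/24) - (1/4) = -1/8 - pi**2/144 + sqrt(3)*pi/24.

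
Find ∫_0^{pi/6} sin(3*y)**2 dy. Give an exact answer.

Use the identity sin^2(3*y) = (1 - cos(6*y))/2.
An antiderivative is F(y) = y/2 - sin(6*y)/12.
Then F(pi/6) - F(0) = (pi/12) - (0) = pi/12.

pi/12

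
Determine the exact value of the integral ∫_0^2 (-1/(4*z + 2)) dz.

-log(10)/4 + log(2)/4

An antiderivative is F(z) = -log(4*z + 2)/4.
Then F(2) - F(0) = (-log(10)/4) - (-log(2)/4) = -log(10)/4 + log(2)/4.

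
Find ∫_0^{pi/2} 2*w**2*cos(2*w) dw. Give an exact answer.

-pi/2

Integrate by parts twice (u = w^2, dv = 2*cos(2*w) dw).
An antiderivative is F(w) = w**2*sin(2*w) + w*cos(2*w) - sin(2*w)/2.
Then F(pi/2) - F(0) = (-pi/2) - (0) = -pi/2.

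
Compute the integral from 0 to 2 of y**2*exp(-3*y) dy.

Integrate by parts twice (u = y^2, dv = exp(-3*y) dy).
An antiderivative is F(y) = (-9*y**2 - 6*y - 2)*exp(-3*y)/27.
Then F(2) - F(0) = (-50*exp(-6)/27) - (-2/27) = 2/27 - 50*exp(-6)/27.

2/27 - 50*exp(-6)/27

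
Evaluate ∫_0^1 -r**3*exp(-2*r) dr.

Integrate by parts 3 times (u = r^3, dv = -exp(-2*r) dr).
An antiderivative is F(r) = (4*r**3 + 6*r**2 + 6*r + 3)*exp(-2*r)/8.
Then F(1) - F(0) = (19*exp(-2)/8) - (3/8) = -3/8 + 19*exp(-2)/8.

-3/8 + 19*exp(-2)/8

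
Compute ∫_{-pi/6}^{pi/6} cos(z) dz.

1

An antiderivative is F(z) = sin(z).
Then F(pi/6) - F(-pi/6) = (1/2) - (-1/2) = 1.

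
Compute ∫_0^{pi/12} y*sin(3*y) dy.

Integrate by parts once (u = y, dv = sin(3*y) dy).
An antiderivative is F(y) = -y*cos(3*y)/3 + sin(3*y)/9.
Then F(pi/12) - F(0) = (sqrt(2)*(4 - pi)/72) - (0) = sqrt(2)*(4 - pi)/72.

sqrt(2)*(4 - pi)/72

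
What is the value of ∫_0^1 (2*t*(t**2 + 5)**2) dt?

91/3

Let u = t**2 + 5, so du = 2*t dt. When t = 0, u = 5; when t = 1, u = 6.
The integral becomes ∫ u**2 du from 5 to 6, with antiderivative u**3/3.
Back in t: F(t) = (t**2 + 5)**3/3.
Then F(1) - F(0) = (72) - (125/3) = 91/3.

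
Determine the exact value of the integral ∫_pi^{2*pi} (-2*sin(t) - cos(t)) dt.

4

An antiderivative is F(t) = -sin(t) + 2*cos(t).
Then F(2*pi) - F(pi) = (2) - (-2) = 4.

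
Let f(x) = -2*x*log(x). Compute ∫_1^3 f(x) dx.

4 - 9*log(3)

Integrate by parts once (u = ln x, dv = -2*x dx).
An antiderivative is F(x) = -x**2*(2*log(x) - 1)/2.
Then F(3) - F(1) = (9/2 - 9*log(3)) - (1/2) = 4 - 9*log(3).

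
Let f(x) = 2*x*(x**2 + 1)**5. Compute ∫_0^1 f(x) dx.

21/2

Let u = x**2 + 1, so du = 2*x dx. When x = 0, u = 1; when x = 1, u = 2.
The integral becomes ∫ u**5 du from 1 to 2, with antiderivative u**6/6.
Back in x: F(x) = (x**2 + 1)**6/6.
Then F(1) - F(0) = (32/3) - (1/6) = 21/2.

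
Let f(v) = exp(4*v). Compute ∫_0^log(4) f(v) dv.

Let u = exp(v), so du = exp(v) dv. When v = 0, u = 1; when v = log(4), u = 4.
The integral becomes ∫ u**3 du from 1 to 4, with antiderivative u**4/4.
Back in v: F(v) = exp(4*v)/4.
Then F(log(4)) - F(0) = (64) - (1/4) = 255/4.

255/4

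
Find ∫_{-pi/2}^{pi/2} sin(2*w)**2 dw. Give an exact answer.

Use the identity sin^2(2*w) = (1 - cos(4*w))/2.
An antiderivative is F(w) = w/2 - sin(4*w)/8.
Then F(pi/2) - F(-pi/2) = (pi/4) - (-pi/4) = pi/2.

pi/2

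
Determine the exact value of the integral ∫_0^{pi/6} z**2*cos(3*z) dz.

Integrate by parts twice (u = z^2, dv = cos(3*z) dz).
An antiderivative is F(z) = z**2*sin(3*z)/3 + 2*z*cos(3*z)/9 - 2*sin(3*z)/27.
Then F(pi/6) - F(0) = (-2/27 + pi**2/108) - (0) = -2/27 + pi**2/108.

-2/27 + pi**2/108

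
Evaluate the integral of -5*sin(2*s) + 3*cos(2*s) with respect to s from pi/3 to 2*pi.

15/4 - 3*sqrt(3)/4

An antiderivative is F(s) = 3*sin(2*s)/2 + 5*cos(2*s)/2.
Then F(2*pi) - F(pi/3) = (5/2) - (-5/4 + 3*sqrt(3)/4) = 15/4 - 3*sqrt(3)/4.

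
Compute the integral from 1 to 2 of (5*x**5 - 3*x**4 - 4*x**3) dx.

By the power rule, an antiderivative is F(x) = 5*x**6/6 - 3*x**5/5 - x**4.
Then F(2) - F(1) = (272/15) - (-23/30) = 189/10.

189/10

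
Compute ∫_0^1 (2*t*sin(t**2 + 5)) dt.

Let u = t**2 + 5, so du = 2*t dt. When t = 0, u = 5; when t = 1, u = 6.
The integral becomes ∫ sin(u) du from 5 to 6, with antiderivative -cos(u).
Back in t: F(t) = -cos(t**2 + 5).
Then F(1) - F(0) = (-cos(6)) - (-cos(5)) = -cos(6) + cos(5).

-cos(6) + cos(5)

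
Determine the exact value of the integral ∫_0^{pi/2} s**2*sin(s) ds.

Integrate by parts twice (u = s^2, dv = sin(s) ds).
An antiderivative is F(s) = -s**2*cos(s) + 2*s*sin(s) + 2*cos(s).
Then F(pi/2) - F(0) = (pi) - (2) = -2 + pi.

-2 + pi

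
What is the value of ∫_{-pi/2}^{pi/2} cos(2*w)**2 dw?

Use the identity cos^2(2*w) = (1 + cos(4*w))/2.
An antiderivative is F(w) = w/2 + sin(4*w)/8.
Then F(pi/2) - F(-pi/2) = (pi/4) - (-pi/4) = pi/2.

pi/2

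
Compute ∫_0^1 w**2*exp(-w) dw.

2 - 5*exp(-1)

Integrate by parts twice (u = w^2, dv = exp(-w) dw).
An antiderivative is F(w) = (-w**2 - 2*w - 2)*exp(-w).
Then F(1) - F(0) = (-5*exp(-1)) - (-2) = 2 - 5*exp(-1).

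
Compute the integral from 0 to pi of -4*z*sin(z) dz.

Integrate by parts once (u = z, dv = -4*sin(z) dz).
An antiderivative is F(z) = 4*z*cos(z) - 4*sin(z).
Then F(pi) - F(0) = (-4*pi) - (0) = -4*pi.

-4*pi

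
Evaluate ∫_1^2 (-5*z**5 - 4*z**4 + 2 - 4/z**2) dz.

By the power rule, an antiderivative is F(z) = -5*z**6/6 - 4*z**5/5 + 2*z + 4/z.
Then F(2) - F(1) = (-1094/15) - (131/30) = -773/10.

-773/10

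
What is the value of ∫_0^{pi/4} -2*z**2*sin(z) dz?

-2*sqrt(2) - sqrt(2)*pi/2 + sqrt(2)*pi**2/16 + 4

Integrate by parts twice (u = z^2, dv = -2*sin(z) dz).
An antiderivative is F(z) = 2*z**2*cos(z) - 4*z*sin(z) - 4*cos(z).
Then F(pi/4) - F(0) = (sqrt(2)*(-32 - 8*pi + pi**2)/16) - (-4) = -2*sqrt(2) - sqrt(2)*pi/2 + sqrt(2)*pi**2/16 + 4.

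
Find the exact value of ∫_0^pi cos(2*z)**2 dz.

Use the identity cos^2(2*z) = (1 + cos(4*z))/2.
An antiderivative is F(z) = z/2 + sin(4*z)/8.
Then F(pi) - F(0) = (pi/2) - (0) = pi/2.

pi/2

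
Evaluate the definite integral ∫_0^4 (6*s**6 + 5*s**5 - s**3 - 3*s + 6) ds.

By the power rule, an antiderivative is F(s) = 6*s**7/7 + 5*s**6/6 - s**4/4 - 3*s**2/2 + 6*s.
Then F(4) - F(0) = (365248/21) - (0) = 365248/21.

365248/21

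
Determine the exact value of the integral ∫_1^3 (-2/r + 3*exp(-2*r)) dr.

An antiderivative is F(r) = -2*log(r) - 3*exp(-2*r)/2.
Then F(3) - F(1) = (-2*log(3) - 3*exp(-6)/2) - (-3*exp(-2)/2) = -2*log(3) - 3*exp(-6)/2 + 3*exp(-2)/2.

-2*log(3) - 3*exp(-6)/2 + 3*exp(-2)/2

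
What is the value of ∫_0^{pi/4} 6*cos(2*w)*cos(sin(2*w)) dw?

Let u = sin(2*w), so du = 2*cos(2*w) dw. When w = 0, u = 0; when w = pi/4, u = 1.
The integral becomes 3·∫ cos(u) du from 0 to 1, with antiderivative 3*sin(u).
Back in w: F(w) = 3*sin(sin(2*w)).
Then F(pi/4) - F(0) = (3*sin(1)) - (0) = 3*sin(1).

3*sin(1)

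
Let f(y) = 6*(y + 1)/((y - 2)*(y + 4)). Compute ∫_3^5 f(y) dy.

-3*log(7) + 9*log(3)

Factor the denominator: y**2 + 2*y - 8 = (y + 4)(y - 2).
Partial fractions: 6*(y + 1)/((y - 2)*(y + 4)) = 3/(y + 4) + 3/(y - 2).
An antiderivative is F(y) = 3*log(y - 2) + 3*log(y + 4).
Then F(5) - F(3) = (9*log(3)) - (3*log(7)) = -3*log(7) + 9*log(3).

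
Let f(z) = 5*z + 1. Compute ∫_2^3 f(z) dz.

27/2

By the power rule, an antiderivative is F(z) = 5*z**2/2 + z.
Then F(3) - F(2) = (51/2) - (12) = 27/2.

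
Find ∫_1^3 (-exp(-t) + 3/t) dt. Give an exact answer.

An antiderivative is F(t) = 3*log(t) + exp(-t).
Then F(3) - F(1) = (exp(-3) + 3*log(3)) - (exp(-1)) = -exp(-1) + exp(-3) + 3*log(3).

-exp(-1) + exp(-3) + 3*log(3)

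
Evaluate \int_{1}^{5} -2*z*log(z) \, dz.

12 - 25*log(5)

Integrate by parts once (u = ln z, dv = -2*z dz).
An antiderivative is F(z) = -z**2*(2*log(z) - 1)/2.
Then F(5) - F(1) = (25/2 - 25*log(5)) - (1/2) = 12 - 25*log(5).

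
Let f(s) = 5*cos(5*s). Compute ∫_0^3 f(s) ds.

sin(15)

Let u = 5*s, so du = 5 ds. When s = 0, u = 0; when s = 3, u = 15.
The integral becomes ∫ cos(u) du from 0 to 15, with antiderivative sin(u).
Back in s: F(s) = sin(5*s).
Then F(3) - F(0) = (sin(15)) - (0) = sin(15).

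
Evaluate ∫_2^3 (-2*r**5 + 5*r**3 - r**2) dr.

-587/4

By the power rule, an antiderivative is F(r) = -r**6/3 + 5*r**4/4 - r**3/3.
Then F(3) - F(2) = (-603/4) - (-4) = -587/4.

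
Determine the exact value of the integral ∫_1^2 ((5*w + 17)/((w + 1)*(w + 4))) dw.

Factor the denominator: w**2 + 5*w + 4 = (w + 4)(w + 1).
Partial fractions: (5*w + 17)/((w + 1)*(w + 4)) = 1/(w + 4) + 4/(w + 1).
An antiderivative is F(w) = 4*log(w + 1) + log(w + 4).
Then F(2) - F(1) = (log(2) + 5*log(3)) - (log(80)) = -3*log(2) - log(5) + 5*log(3).

-3*log(2) - log(5) + 5*log(3)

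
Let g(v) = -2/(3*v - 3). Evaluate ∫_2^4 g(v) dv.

An antiderivative is F(v) = -2*log(3*v - 3)/3.
Then F(4) - F(2) = (-4*log(3)/3) - (-2*log(3)/3) = -2*log(3)/3.

-2*log(3)/3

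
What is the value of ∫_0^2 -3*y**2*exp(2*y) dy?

Integrate by parts twice (u = y^2, dv = -3*exp(2*y) dy).
An antiderivative is F(y) = (-6*y**2 + 6*y - 3)*exp(2*y)/4.
Then F(2) - F(0) = (-15*exp(4)/4) - (-3/4) = 3/4 - 15*exp(4)/4.

3/4 - 15*exp(4)/4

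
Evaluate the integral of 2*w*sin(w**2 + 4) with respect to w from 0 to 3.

Let u = w**2 + 4, so du = 2*w dw. When w = 0, u = 4; when w = 3, u = 13.
The integral becomes ∫ sin(u) du from 4 to 13, with antiderivative -cos(u).
Back in w: F(w) = -cos(w**2 + 4).
Then F(3) - F(0) = (-cos(13)) - (-cos(4)) = -cos(13) + cos(4).

-cos(13) + cos(4)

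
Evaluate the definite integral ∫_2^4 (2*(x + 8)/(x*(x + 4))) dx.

log(9)

Factor the denominator: x**2 + 4*x = (x + 4)x.
Partial fractions: 2*(x + 8)/(x*(x + 4)) = -2/(x + 4) + 4/x.
An antiderivative is F(x) = 4*log(x) - 2*log(x + 4).
Then F(4) - F(2) = (log(4)) - (log(4/9)) = log(9).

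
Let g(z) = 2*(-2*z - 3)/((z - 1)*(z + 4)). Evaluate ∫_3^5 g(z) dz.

Factor the denominator: z**2 + 3*z - 4 = (z + 4)(z - 1).
Partial fractions: 2*(-2*z - 3)/((z - 1)*(z + 4)) = -2/(z + 4) - 2/(z - 1).
An antiderivative is F(z) = -2*log(z - 1) - 2*log(z + 4).
Then F(5) - F(3) = (-4*log(3) - 4*log(2)) - (-2*log(7) - 2*log(2)) = -4*log(3) - 2*log(2) + 2*log(7).

-4*log(3) - 2*log(2) + 2*log(7)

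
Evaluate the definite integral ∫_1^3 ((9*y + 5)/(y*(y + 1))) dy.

4*log(2) + 5*log(3)

Factor the denominator: y**2 + y = (y + 1)y.
Partial fractions: (9*y + 5)/(y*(y + 1)) = 4/(y + 1) + 5/y.
An antiderivative is F(y) = 5*log(y) + 4*log(y + 1).
Then F(3) - F(1) = (5*log(3) + 8*log(2)) - (log(16)) = 4*log(2) + 5*log(3).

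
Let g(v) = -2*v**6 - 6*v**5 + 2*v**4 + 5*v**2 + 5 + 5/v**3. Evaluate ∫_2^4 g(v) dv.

By the power rule, an antiderivative is F(v) = -2*v**7/7 - v**6 + 2*v**5/5 + 5*v**3/3 + 5*v - 5/(2*v**2).
Then F(4) - F(2) = (-27689869/3360) - (-54653/840) = -27471257/3360.

-27471257/3360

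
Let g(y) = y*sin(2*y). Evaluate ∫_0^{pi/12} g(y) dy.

-sqrt(3)*pi/48 + 1/8

Integrate by parts once (u = y, dv = sin(2*y) dy).
An antiderivative is F(y) = -y*cos(2*y)/2 + sin(2*y)/4.
Then F(pi/12) - F(0) = (-sqrt(3)*pi/48 + 1/8) - (0) = -sqrt(3)*pi/48 + 1/8.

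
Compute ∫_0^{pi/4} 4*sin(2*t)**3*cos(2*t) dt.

1/2

Let u = sin(2*t), so du = 2*cos(2*t) dt. When t = 0, u = 0; when t = pi/4, u = 1.
The integral becomes 2·∫ u**3 du from 0 to 1, with antiderivative u**4/2.
Back in t: F(t) = sin(2*t)**4/2.
Then F(pi/4) - F(0) = (1/2) - (0) = 1/2.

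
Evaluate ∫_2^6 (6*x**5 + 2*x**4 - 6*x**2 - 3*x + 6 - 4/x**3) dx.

2216212/45

By the power rule, an antiderivative is F(x) = x**6 + 2*x**5/5 - 2*x**3 - 3*x**2/2 + 6*x + 2/x**2.
Then F(6) - F(2) = (4438481/90) - (673/10) = 2216212/45.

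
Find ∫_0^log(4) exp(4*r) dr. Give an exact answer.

Let u = exp(r), so du = exp(r) dr. When r = 0, u = 1; when r = log(4), u = 4.
The integral becomes ∫ u**3 du from 1 to 4, with antiderivative u**4/4.
Back in r: F(r) = exp(4*r)/4.
Then F(log(4)) - F(0) = (64) - (1/4) = 255/4.

255/4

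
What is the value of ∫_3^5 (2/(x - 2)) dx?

An antiderivative is F(x) = 2*log(x - 2).
Then F(5) - F(3) = (log(9)) - (0) = log(9).

log(9)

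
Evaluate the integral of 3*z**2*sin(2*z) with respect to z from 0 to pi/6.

-3/8 - pi**2/48 + sqrt(3)*pi/8

Integrate by parts twice (u = z^2, dv = 3*sin(2*z) dz).
An antiderivative is F(z) = -3*z**2*cos(2*z)/2 + 3*z*sin(2*z)/2 + 3*cos(2*z)/4.
Then F(pi/6) - F(0) = (-pi**2/48 + 3/8 + sqrt(3)*pi/8) - (3/4) = -3/8 - pi**2/48 + sqrt(3)*pi/8.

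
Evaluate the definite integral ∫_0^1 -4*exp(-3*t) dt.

An antiderivative is F(t) = 4*exp(-3*t)/3.
Then F(1) - F(0) = (4*exp(-3)/3) - (4/3) = -4/3 + 4*exp(-3)/3.

-4/3 + 4*exp(-3)/3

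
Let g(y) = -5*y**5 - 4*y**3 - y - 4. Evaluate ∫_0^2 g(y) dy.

-238/3

By the power rule, an antiderivative is F(y) = -5*y**6/6 - y**4 - y**2/2 - 4*y.
Then F(2) - F(0) = (-238/3) - (0) = -238/3.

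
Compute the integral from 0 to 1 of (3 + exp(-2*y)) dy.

An antiderivative is F(y) = 3*y - exp(-2*y)/2.
Then F(1) - F(0) = (3 - exp(-2)/2) - (-1/2) = 7/2 - exp(-2)/2.

7/2 - exp(-2)/2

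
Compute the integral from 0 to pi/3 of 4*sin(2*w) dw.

An antiderivative is F(w) = -2*cos(2*w).
Then F(pi/3) - F(0) = (1) - (-2) = 3.

3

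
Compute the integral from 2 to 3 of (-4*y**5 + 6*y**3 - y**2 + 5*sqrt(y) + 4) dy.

-2089/6 - 20*sqrt(2)/3 + 10*sqrt(3)

By the power rule, an antiderivative is F(y) = -2*y**6/3 + 3*y**4/2 + 10*y**(3/2)/3 - y**3/3 + 4*y.
Then F(3) - F(2) = (-723/2 + 10*sqrt(3)) - (-40/3 + 20*sqrt(2)/3) = -2089/6 - 20*sqrt(2)/3 + 10*sqrt(3).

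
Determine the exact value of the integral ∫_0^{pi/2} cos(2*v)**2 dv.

pi/4

Use the identity cos^2(2*v) = (1 + cos(4*v))/2.
An antiderivative is F(v) = v/2 + sin(4*v)/8.
Then F(pi/2) - F(0) = (pi/4) - (0) = pi/4.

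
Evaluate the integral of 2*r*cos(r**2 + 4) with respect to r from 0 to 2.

Let u = r**2 + 4, so du = 2*r dr. When r = 0, u = 4; when r = 2, u = 8.
The integral becomes ∫ cos(u) du from 4 to 8, with antiderivative sin(u).
Back in r: F(r) = sin(r**2 + 4).
Then F(2) - F(0) = (sin(8)) - (sin(4)) = -sin(4) + sin(8).

-sin(4) + sin(8)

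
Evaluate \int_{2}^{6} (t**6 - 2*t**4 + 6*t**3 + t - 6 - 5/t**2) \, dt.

By the power rule, an antiderivative is F(t) = t**7/7 - 2*t**5/5 + 3*t**4/2 + t**2/2 - 6*t + 5/t.
Then F(6) - F(2) = (8149531/210) - (1539/70) = 4072457/105.

4072457/105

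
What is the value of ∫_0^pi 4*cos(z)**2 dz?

2*pi

Use the identity cos^2(z) = (1 + cos(2*z))/2.
An antiderivative is F(z) = 2*z + sin(2*z).
Then F(pi) - F(0) = (2*pi) - (0) = 2*pi.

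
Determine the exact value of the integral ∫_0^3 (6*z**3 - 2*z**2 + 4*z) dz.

By the power rule, an antiderivative is F(z) = 3*z**4/2 - 2*z**3/3 + 2*z**2.
Then F(3) - F(0) = (243/2) - (0) = 243/2.

243/2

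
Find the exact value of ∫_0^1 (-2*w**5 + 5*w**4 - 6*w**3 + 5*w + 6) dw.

By the power rule, an antiderivative is F(w) = -w**6/3 + w**5 - 3*w**4/2 + 5*w**2/2 + 6*w.
Then F(1) - F(0) = (23/3) - (0) = 23/3.

23/3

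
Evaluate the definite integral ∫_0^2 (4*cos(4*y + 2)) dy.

Let u = 4*y + 2, so du = 4 dy. When y = 0, u = 2; when y = 2, u = 10.
The integral becomes ∫ cos(u) du from 2 to 10, with antiderivative sin(u).
Back in y: F(y) = sin(4*y + 2).
Then F(2) - F(0) = (sin(10)) - (sin(2)) = -sin(2) + sin(10).

-sin(2) + sin(10)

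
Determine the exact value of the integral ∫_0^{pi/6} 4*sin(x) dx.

4 - 2*sqrt(3)

An antiderivative is F(x) = -4*cos(x).
Then F(pi/6) - F(0) = (-2*sqrt(3)) - (-4) = 4 - 2*sqrt(3).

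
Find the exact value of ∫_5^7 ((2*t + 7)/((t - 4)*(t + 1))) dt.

log(81/4)

Factor the denominator: t**2 - 3*t - 4 = (t + 1)(t - 4).
Partial fractions: (2*t + 7)/((t - 4)*(t + 1)) = -1/(t + 1) + 3/(t - 4).
An antiderivative is F(t) = 3*log(t - 4) - log(t + 1).
Then F(7) - F(5) = (log(27/8)) - (-log(6)) = log(81/4).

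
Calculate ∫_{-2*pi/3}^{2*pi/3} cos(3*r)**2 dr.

Use the identity cos^2(3*r) = (1 + cos(6*r))/2.
An antiderivative is F(r) = r/2 + sin(6*r)/12.
Then F(2*pi/3) - F(-2*pi/3) = (pi/3) - (-pi/3) = 2*pi/3.

2*pi/3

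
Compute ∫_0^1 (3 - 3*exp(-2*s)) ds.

An antiderivative is F(s) = 3*s + 3*exp(-2*s)/2.
Then F(1) - F(0) = (3*exp(-2)/2 + 3) - (3/2) = 3*exp(-2)/2 + 3/2.

3*exp(-2)/2 + 3/2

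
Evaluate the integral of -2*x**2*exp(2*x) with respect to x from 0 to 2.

Integrate by parts twice (u = x^2, dv = -2*exp(2*x) dx).
An antiderivative is F(x) = (-2*x**2 + 2*x - 1)*exp(2*x)/2.
Then F(2) - F(0) = (-5*exp(4)/2) - (-1/2) = 1/2 - 5*exp(4)/2.

1/2 - 5*exp(4)/2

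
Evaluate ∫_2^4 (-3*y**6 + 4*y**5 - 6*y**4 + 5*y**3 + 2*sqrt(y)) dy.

By the power rule, an antiderivative is F(y) = -3*y**7/7 + 2*y**6/3 - 6*y**5/5 + 5*y**4/4 + 4*y**(3/2)/3.
Then F(4) - F(2) = (-544864/105) - (-3212/105 + 8*sqrt(2)/3) = -541652/105 - 8*sqrt(2)/3.

-541652/105 - 8*sqrt(2)/3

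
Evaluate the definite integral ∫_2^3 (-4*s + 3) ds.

By the power rule, an antiderivative is F(s) = -2*s**2 + 3*s.
Then F(3) - F(2) = (-9) - (-2) = -7.

-7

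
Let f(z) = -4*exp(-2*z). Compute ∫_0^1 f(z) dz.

-2 + 2*exp(-2)

An antiderivative is F(z) = 2*exp(-2*z).
Then F(1) - F(0) = (2*exp(-2)) - (2) = -2 + 2*exp(-2).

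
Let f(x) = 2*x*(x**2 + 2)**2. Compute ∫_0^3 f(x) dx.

Let u = x**2 + 2, so du = 2*x dx. When x = 0, u = 2; when x = 3, u = 11.
The integral becomes ∫ u**2 du from 2 to 11, with antiderivative u**3/3.
Back in x: F(x) = (x**2 + 2)**3/3.
Then F(3) - F(0) = (1331/3) - (8/3) = 441.

441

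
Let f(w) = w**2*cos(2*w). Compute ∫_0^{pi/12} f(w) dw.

-1/8 + pi**2/576 + sqrt(3)*pi/48

Integrate by parts twice (u = w^2, dv = cos(2*w) dw).
An antiderivative is F(w) = w**2*sin(2*w)/2 + w*cos(2*w)/2 - sin(2*w)/4.
Then F(pi/12) - F(0) = (-1/8 + pi**2/576 + sqrt(3)*pi/48) - (0) = -1/8 + pi**2/576 + sqrt(3)*pi/48.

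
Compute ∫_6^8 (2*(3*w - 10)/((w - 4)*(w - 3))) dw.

-2*log(3) + 4*log(2) + 2*log(5)

Factor the denominator: w**2 - 7*w + 12 = (w - 3)(w - 4).
Partial fractions: 2*(3*w - 10)/((w - 4)*(w - 3)) = 2/(w - 3) + 4/(w - 4).
An antiderivative is F(w) = 4*log(w - 4) + 2*log(w - 3).
Then F(8) - F(6) = (2*log(5) + 8*log(2)) - (2*log(3) + 4*log(2)) = -2*log(3) + 4*log(2) + 2*log(5).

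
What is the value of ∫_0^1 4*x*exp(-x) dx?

4 - 8*exp(-1)

Integrate by parts once (u = x, dv = 4*exp(-x) dx).
An antiderivative is F(x) = (-4*x - 4)*exp(-x).
Then F(1) - F(0) = (-8*exp(-1)) - (-4) = 4 - 8*exp(-1).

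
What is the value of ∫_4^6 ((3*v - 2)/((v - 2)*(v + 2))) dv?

Factor the denominator: v**2 - 4 = (v + 2)(v - 2).
Partial fractions: (3*v - 2)/((v - 2)*(v + 2)) = 2/(v + 2) + 1/(v - 2).
An antiderivative is F(v) = log(v - 2) + 2*log(v + 2).
Then F(6) - F(4) = (8*log(2)) - (log(72)) = log(32/9).

log(32/9)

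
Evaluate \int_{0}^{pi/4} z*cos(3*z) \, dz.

-1/9 - sqrt(2)/18 + sqrt(2)*pi/24

Integrate by parts once (u = z, dv = cos(3*z) dz).
An antiderivative is F(z) = z*sin(3*z)/3 + cos(3*z)/9.
Then F(pi/4) - F(0) = (sqrt(2)*(-4 + 3*pi)/72) - (1/9) = -1/9 - sqrt(2)/18 + sqrt(2)*pi/24.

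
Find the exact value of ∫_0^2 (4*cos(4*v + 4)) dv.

Let u = 4*v + 4, so du = 4 dv. When v = 0, u = 4; when v = 2, u = 12.
The integral becomes ∫ cos(u) du from 4 to 12, with antiderivative sin(u).
Back in v: F(v) = sin(4*v + 4).
Then F(2) - F(0) = (sin(12)) - (sin(4)) = sin(12) - sin(4).

sin(12) - sin(4)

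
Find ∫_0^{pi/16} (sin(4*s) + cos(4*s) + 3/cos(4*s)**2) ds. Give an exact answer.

An antiderivative is F(s) = sin(4*s)/4 - cos(4*s)/4 + 3*tan(4*s)/4.
Then F(pi/16) - F(0) = (3/4) - (-1/4) = 1.

1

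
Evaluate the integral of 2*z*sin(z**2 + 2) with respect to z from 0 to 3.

cos(2) - cos(11)

Let u = z**2 + 2, so du = 2*z dz. When z = 0, u = 2; when z = 3, u = 11.
The integral becomes ∫ sin(u) du from 2 to 11, with antiderivative -cos(u).
Back in z: F(z) = -cos(z**2 + 2).
Then F(3) - F(0) = (-cos(11)) - (-cos(2)) = cos(2) - cos(11).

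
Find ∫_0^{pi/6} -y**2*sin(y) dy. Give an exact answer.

Integrate by parts twice (u = y^2, dv = -sin(y) dy).
An antiderivative is F(y) = y**2*cos(y) - 2*y*sin(y) - 2*cos(y).
Then F(pi/6) - F(0) = (-sqrt(3) - pi/6 + sqrt(3)*pi**2/72) - (-2) = -sqrt(3) - pi/6 + sqrt(3)*pi**2/72 + 2.

-sqrt(3) - pi/6 + sqrt(3)*pi**2/72 + 2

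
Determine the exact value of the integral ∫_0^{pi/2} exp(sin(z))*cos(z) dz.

-1 + E

Let u = sin(z), so du = cos(z) dz. When z = 0, u = 0; when z = pi/2, u = 1.
The integral becomes ∫ exp(u) du from 0 to 1, with antiderivative exp(u).
Back in z: F(z) = exp(sin(z)).
Then F(pi/2) - F(0) = (E) - (1) = -1 + E.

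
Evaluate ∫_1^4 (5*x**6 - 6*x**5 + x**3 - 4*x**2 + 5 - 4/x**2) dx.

212769/28

By the power rule, an antiderivative is F(x) = 5*x**7/7 - x**6 + x**4/4 - 4*x**3/3 + 5*x + 4/x.
Then F(4) - F(1) = (159737/21) - (641/84) = 212769/28.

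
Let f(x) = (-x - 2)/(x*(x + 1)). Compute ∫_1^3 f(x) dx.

log(2/9)

Factor the denominator: x**2 + x = (x + 1)x.
Partial fractions: (-x - 2)/(x*(x + 1)) = 1/(x + 1) - 2/x.
An antiderivative is F(x) = -2*log(x) + log(x + 1).
Then F(3) - F(1) = (log(4/9)) - (log(2)) = log(2/9).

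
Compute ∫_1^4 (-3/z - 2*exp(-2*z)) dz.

An antiderivative is F(z) = -3*log(z) + exp(-2*z).
Then F(4) - F(1) = (-6*log(2) + exp(-8)) - (exp(-2)) = -6*log(2) - exp(-2) + exp(-8).

-6*log(2) - exp(-2) + exp(-8)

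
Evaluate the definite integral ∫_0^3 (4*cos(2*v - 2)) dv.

2*sin(4) + 2*sin(2)

Let u = 2*v - 2, so du = 2 dv. When v = 0, u = -2; when v = 3, u = 4.
The integral becomes 2·∫ cos(u) du from -2 to 4, with antiderivative 2*sin(u).
Back in v: F(v) = 2*sin(2*v - 2).
Then F(3) - F(0) = (2*sin(4)) - (-2*sin(2)) = 2*sin(4) + 2*sin(2).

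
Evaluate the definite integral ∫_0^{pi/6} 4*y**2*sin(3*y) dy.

-8/27 + 4*pi/27

Integrate by parts twice (u = y^2, dv = 4*sin(3*y) dy).
An antiderivative is F(y) = -4*y**2*cos(3*y)/3 + 8*y*sin(3*y)/9 + 8*cos(3*y)/27.
Then F(pi/6) - F(0) = (4*pi/27) - (8/27) = -8/27 + 4*pi/27.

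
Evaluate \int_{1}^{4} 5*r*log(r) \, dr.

Integrate by parts once (u = ln r, dv = 5*r dr).
An antiderivative is F(r) = 5*r**2*(2*log(r) - 1)/4.
Then F(4) - F(1) = (-20 + 80*log(2)) - (-5/4) = -75/4 + 80*log(2).

-75/4 + 80*log(2)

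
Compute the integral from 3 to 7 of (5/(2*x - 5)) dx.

An antiderivative is F(x) = 5*log(2*x - 5)/2.
Then F(7) - F(3) = (5*log(3)) - (0) = 5*log(3).

5*log(3)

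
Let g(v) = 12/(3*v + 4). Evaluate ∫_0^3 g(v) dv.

-8*log(2) + 4*log(13)

Let u = 3*v + 4, so du = 3 dv. When v = 0, u = 4; when v = 3, u = 13.
The integral becomes 4·∫ 1/u du from 4 to 13, with antiderivative 4*log(u).
Back in v: F(v) = 4*log(3*v + 4).
Then F(3) - F(0) = (4*log(13)) - (8*log(2)) = -8*log(2) + 4*log(13).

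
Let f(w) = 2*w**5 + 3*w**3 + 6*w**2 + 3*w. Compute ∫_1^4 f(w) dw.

6819/4

By the power rule, an antiderivative is F(w) = w**6/3 + 3*w**4/4 + 2*w**3 + 3*w**2/2.
Then F(4) - F(1) = (5128/3) - (55/12) = 6819/4.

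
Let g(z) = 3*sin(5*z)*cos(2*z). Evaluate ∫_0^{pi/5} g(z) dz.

5*sqrt(5)/28 + 15/28

Use the identity sin(5*z)cos(2*z) = [sin(7*z) + sin(3*z)]/2.
An antiderivative is F(z) = -cos(3*z)/2 - 3*cos(7*z)/14.
Then F(pi/5) - F(0) = (-5/28 + 5*sqrt(5)/28) - (-5/7) = 5*sqrt(5)/28 + 15/28.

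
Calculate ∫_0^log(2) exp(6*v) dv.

21/2

Let u = exp(v), so du = exp(v) dv. When v = 0, u = 1; when v = log(2), u = 2.
The integral becomes ∫ u**5 du from 1 to 2, with antiderivative u**6/6.
Back in v: F(v) = exp(6*v)/6.
Then F(log(2)) - F(0) = (32/3) - (1/6) = 21/2.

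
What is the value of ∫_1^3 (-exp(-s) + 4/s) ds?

An antiderivative is F(s) = 4*log(s) + exp(-s).
Then F(3) - F(1) = (exp(-3) + 4*log(3)) - (exp(-1)) = -exp(-1) + exp(-3) + 4*log(3).

-exp(-1) + exp(-3) + 4*log(3)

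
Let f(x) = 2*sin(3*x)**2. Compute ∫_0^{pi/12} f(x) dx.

-1/6 + pi/12

Use the identity sin^2(3*x) = (1 - cos(6*x))/2.
An antiderivative is F(x) = x - sin(6*x)/6.
Then F(pi/12) - F(0) = (-1/6 + pi/12) - (0) = -1/6 + pi/12.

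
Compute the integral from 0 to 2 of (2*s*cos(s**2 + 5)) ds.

Let u = s**2 + 5, so du = 2*s ds. When s = 0, u = 5; when s = 2, u = 9.
The integral becomes ∫ cos(u) du from 5 to 9, with antiderivative sin(u).
Back in s: F(s) = sin(s**2 + 5).
Then F(2) - F(0) = (sin(9)) - (sin(5)) = sin(9) - sin(5).

sin(9) - sin(5)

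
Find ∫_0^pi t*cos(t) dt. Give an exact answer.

Integrate by parts once (u = t, dv = cos(t) dt).
An antiderivative is F(t) = t*sin(t) + cos(t).
Then F(pi) - F(0) = (-1) - (1) = -2.

-2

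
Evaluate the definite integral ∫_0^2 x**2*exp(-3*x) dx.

2/27 - 50*exp(-6)/27

Integrate by parts twice (u = x^2, dv = exp(-3*x) dx).
An antiderivative is F(x) = (-9*x**2 - 6*x - 2)*exp(-3*x)/27.
Then F(2) - F(0) = (-50*exp(-6)/27) - (-2/27) = 2/27 - 50*exp(-6)/27.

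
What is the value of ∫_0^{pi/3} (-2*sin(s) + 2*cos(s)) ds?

-1 + sqrt(3)

An antiderivative is F(s) = 2*sin(s) + 2*cos(s).
Then F(pi/3) - F(0) = (1 + sqrt(3)) - (2) = -1 + sqrt(3).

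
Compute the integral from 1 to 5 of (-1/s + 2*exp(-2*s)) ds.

An antiderivative is F(s) = -log(s) - exp(-2*s).
Then F(5) - F(1) = (-log(5) - exp(-10)) - (-exp(-2)) = -log(5) - exp(-10) + exp(-2).

-log(5) - exp(-10) + exp(-2)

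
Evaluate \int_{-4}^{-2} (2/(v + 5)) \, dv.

log(9)

An antiderivative is F(v) = 2*log(v + 5).
Then F(-2) - F(-4) = (log(9)) - (0) = log(9).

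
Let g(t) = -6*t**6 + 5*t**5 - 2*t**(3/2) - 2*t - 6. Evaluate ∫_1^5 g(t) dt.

-1889672/35 - 20*sqrt(5)

By the power rule, an antiderivative is F(t) = -6*t**7/7 + 5*t**6/6 - 4*t**(5/2)/5 - t**2 - 6*t.
Then F(5) - F(1) = (-2267935/42 - 20*sqrt(5)) - (-1643/210) = -1889672/35 - 20*sqrt(5).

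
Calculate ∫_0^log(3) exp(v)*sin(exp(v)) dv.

cos(1) - cos(3)

Let u = exp(v), so du = exp(v) dv. When v = 0, u = 1; when v = log(3), u = 3.
The integral becomes ∫ sin(u) du from 1 to 3, with antiderivative -cos(u).
Back in v: F(v) = -cos(exp(v)).
Then F(log(3)) - F(0) = (-cos(3)) - (-cos(1)) = cos(1) - cos(3).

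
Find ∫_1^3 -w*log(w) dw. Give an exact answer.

2 - 9*log(3)/2

Integrate by parts once (u = ln w, dv = -w dw).
An antiderivative is F(w) = -w**2*(2*log(w) - 1)/4.
Then F(3) - F(1) = (9/4 - 9*log(3)/2) - (1/4) = 2 - 9*log(3)/2.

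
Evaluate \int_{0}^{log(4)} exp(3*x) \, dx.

21

Let u = exp(x), so du = exp(x) dx. When x = 0, u = 1; when x = log(4), u = 4.
The integral becomes ∫ u**2 du from 1 to 4, with antiderivative u**3/3.
Back in x: F(x) = exp(3*x)/3.
Then F(log(4)) - F(0) = (64/3) - (1/3) = 21.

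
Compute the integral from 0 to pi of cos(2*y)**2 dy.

Use the identity cos^2(2*y) = (1 + cos(4*y))/2.
An antiderivative is F(y) = y/2 + sin(4*y)/8.
Then F(pi) - F(0) = (pi/2) - (0) = pi/2.

pi/2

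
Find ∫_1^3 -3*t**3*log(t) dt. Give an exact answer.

Integrate by parts once (u = ln t, dv = -3*t**3 dt).
An antiderivative is F(t) = -3*t**4*(4*log(t) - 1)/16.
Then F(3) - F(1) = (243/16 - 243*log(3)/4) - (3/16) = 15 - 243*log(3)/4.

15 - 243*log(3)/4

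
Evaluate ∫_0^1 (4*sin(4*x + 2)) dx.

Let u = 4*x + 2, so du = 4 dx. When x = 0, u = 2; when x = 1, u = 6.
The integral becomes ∫ sin(u) du from 2 to 6, with antiderivative -cos(u).
Back in x: F(x) = -cos(4*x + 2).
Then F(1) - F(0) = (-cos(6)) - (-cos(2)) = -cos(6) + cos(2).

-cos(6) + cos(2)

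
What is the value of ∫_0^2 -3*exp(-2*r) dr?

An antiderivative is F(r) = 3*exp(-2*r)/2.
Then F(2) - F(0) = (3*exp(-4)/2) - (3/2) = -3/2 + 3*exp(-4)/2.

-3/2 + 3*exp(-4)/2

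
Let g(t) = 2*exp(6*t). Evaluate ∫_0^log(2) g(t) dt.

Let u = exp(t), so du = exp(t) dt. When t = 0, u = 1; when t = log(2), u = 2.
The integral becomes 2·∫ u**5 du from 1 to 2, with antiderivative u**6/3.
Back in t: F(t) = exp(6*t)/3.
Then F(log(2)) - F(0) = (64/3) - (1/3) = 21.

21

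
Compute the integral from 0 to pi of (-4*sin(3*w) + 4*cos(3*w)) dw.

An antiderivative is F(w) = 4*sin(3*w)/3 + 4*cos(3*w)/3.
Then F(pi) - F(0) = (-4/3) - (4/3) = -8/3.

-8/3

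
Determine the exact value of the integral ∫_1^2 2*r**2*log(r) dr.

-14/9 + 16*log(2)/3

Integrate by parts once (u = ln r, dv = 2*r**2 dr).
An antiderivative is F(r) = 2*r**3*(3*log(r) - 1)/9.
Then F(2) - F(1) = (-16/9 + 16*log(2)/3) - (-2/9) = -14/9 + 16*log(2)/3.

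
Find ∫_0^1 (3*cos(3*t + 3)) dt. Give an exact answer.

Let u = 3*t + 3, so du = 3 dt. When t = 0, u = 3; when t = 1, u = 6.
The integral becomes ∫ cos(u) du from 3 to 6, with antiderivative sin(u).
Back in t: F(t) = sin(3*t + 3).
Then F(1) - F(0) = (sin(6)) - (sin(3)) = sin(6) - sin(3).

sin(6) - sin(3)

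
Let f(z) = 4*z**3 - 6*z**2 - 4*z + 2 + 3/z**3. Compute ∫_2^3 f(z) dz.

461/24

By the power rule, an antiderivative is F(z) = z**4 - 2*z**3 - 2*z**2 + 2*z - 3/(2*z**2).
Then F(3) - F(2) = (89/6) - (-35/8) = 461/24.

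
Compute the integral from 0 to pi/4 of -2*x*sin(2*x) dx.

-1/2

Integrate by parts once (u = x, dv = -2*sin(2*x) dx).
An antiderivative is F(x) = x*cos(2*x) - sin(2*x)/2.
Then F(pi/4) - F(0) = (-1/2) - (0) = -1/2.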